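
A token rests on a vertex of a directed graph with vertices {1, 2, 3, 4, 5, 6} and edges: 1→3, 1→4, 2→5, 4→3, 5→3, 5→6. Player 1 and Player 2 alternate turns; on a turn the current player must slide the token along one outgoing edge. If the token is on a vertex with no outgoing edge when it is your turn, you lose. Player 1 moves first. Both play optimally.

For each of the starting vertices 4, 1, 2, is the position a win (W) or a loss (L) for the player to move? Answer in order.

4: W, 1: W, 2: L

Positions with no move are L. A position that does have a move is losing for the player to move precisely when every available move leads to a winning position for the opponent. Fill in the labels:
Every edge goes from a vertex to one that appears earlier in the order 6, 3, 4, 1, 5, 2, so processing vertices in that order labels each vertex after all of its successors.
6: no outgoing edge → L
3: no outgoing edge → L
4: reaches L-position 3 → W
1: reaches L-position 3 → W
5: reaches L-position 3 → W
2: only reaches 5(W), which is W → L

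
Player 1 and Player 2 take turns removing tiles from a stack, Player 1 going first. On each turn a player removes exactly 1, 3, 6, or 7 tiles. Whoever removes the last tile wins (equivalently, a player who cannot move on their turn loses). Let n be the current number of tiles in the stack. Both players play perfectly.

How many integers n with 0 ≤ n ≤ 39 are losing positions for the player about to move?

Build the W/L table. Terminal = L. A non-terminal position is W if it has a move to some L; otherwise it is L.
n=0: no move → L
n=1: reaches L-position 0 → W
n=2: only reaches 1(W), which is W → L
n=3: reaches L-position 2 → W
n=4: only reaches 3(W), 1(W), all W → L
n=5: reaches L-position 4 → W
n=6: reaches L-position 0 → W
n=7: reaches L-position 4 → W
n=8: reaches L-position 2 → W
n=9: reaches L-position 2 → W
n=10: reaches L-position 4 → W
n=11: reaches L-position 4 → W
n=12: only reaches 11(W), 9(W), 6(W), 5(W), all W → L
n=13: reaches L-position 12 → W
n=14: only reaches 13(W), 11(W), 8(W), 7(W), all W → L
n=15: reaches L-position 14 → W
n=16: only reaches 15(W), 13(W), 10(W), 9(W), all W → L
n=17: reaches L-position 16 → W
n=18: reaches L-position 12 → W
n=19: reaches L-position 16 → W
n=20: reaches L-position 14 → W
n=21: reaches L-position 14 → W
n=22: reaches L-position 16 → W
n=23: reaches L-position 16 → W
n=24: only reaches 23(W), 21(W), 18(W), 17(W), all W → L
n=25: reaches L-position 24 → W
n=26: only reaches 25(W), 23(W), 20(W), 19(W), all W → L
n=27: reaches L-position 26 → W
n=28: only reaches 27(W), 25(W), 22(W), 21(W), all W → L
n=29: reaches L-position 28 → W
n=30: reaches L-position 24 → W
n=31: reaches L-position 28 → W
n=32: reaches L-position 26 → W
n=33: reaches L-position 26 → W
n=34: reaches L-position 28 → W
n=35: reaches L-position 28 → W
n=36: only reaches 35(W), 33(W), 30(W), 29(W), all W → L
n=37: reaches L-position 36 → W
n=38: only reaches 37(W), 35(W), 32(W), 31(W), all W → L
n=39: reaches L-position 38 → W
L entries with 0 ≤ n ≤ 39: n = 0, 2, 4, 12, 14, 16, 24, 26, 28, 36, 38; that makes 11.

11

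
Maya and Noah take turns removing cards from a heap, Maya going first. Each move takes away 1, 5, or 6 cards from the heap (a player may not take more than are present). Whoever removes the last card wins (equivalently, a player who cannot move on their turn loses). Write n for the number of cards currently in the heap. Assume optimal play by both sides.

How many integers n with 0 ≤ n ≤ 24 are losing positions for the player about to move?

8

Positions with no move are L. A position that does have a move is losing for the player to move precisely when every available move leads to a winning position for the opponent. Fill in the labels:
n=0: no move → L
n=1: can move to 0, which is L ⇒ W
n=2: the only move is to 1(W), a W ⇒ L
n=3: can move to 2, which is L ⇒ W
n=4: the only move is to 3(W), a W ⇒ L
n=5: can move to 4, which is L ⇒ W
n=6: can move to 0, which is L ⇒ W
n=7: can move to 2, which is L ⇒ W
n=8: can move to 2, which is L ⇒ W
n=9: can move to 4, which is L ⇒ W
n=10: can move to 4, which is L ⇒ W
n=11: moves to 10(W), 6(W), 5(W); every one is W ⇒ L
n=12: can move to 11, which is L ⇒ W
n=13: moves to 12(W), 8(W), 7(W); every one is W ⇒ L
n=14: can move to 13, which is L ⇒ W
n=15: moves to 14(W), 10(W), 9(W); every one is W ⇒ L
n=16: can move to 15, which is L ⇒ W
n=17: can move to 11, which is L ⇒ W
n=18: can move to 13, which is L ⇒ W
n=19: can move to 13, which is L ⇒ W
n=20: can move to 15, which is L ⇒ W
n=21: can move to 15, which is L ⇒ W
n=22: moves to 21(W), 17(W), 16(W); every one is W ⇒ L
n=23: can move to 22, which is L ⇒ W
n=24: moves to 23(W), 19(W), 18(W); every one is W ⇒ L
L entries with 0 ≤ n ≤ 24: n = 0, 2, 4, 11, 13, 15, 22, 24; that makes 8.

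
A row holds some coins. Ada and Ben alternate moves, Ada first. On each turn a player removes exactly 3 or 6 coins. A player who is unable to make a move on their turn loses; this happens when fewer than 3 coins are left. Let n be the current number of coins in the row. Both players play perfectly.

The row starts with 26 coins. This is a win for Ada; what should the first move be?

Remove 6, leaving 20.

Work bottom-up. With no move the player to move loses. Otherwise the position is W if at least one move leads to an L position for the opponent, and L if every move leads to a W.
n=0: no move → L
n=1: no move → L
n=2: no move → L
n=3: W (go to 0, an L position)
n=4: W (go to 1, an L position)
n=5: W (go to 2, an L position)
n=6: W (go to 0, an L position)
n=7: W (go to 1, an L position)
n=8: W (go to 2, an L position)
n=9: L (options 6(W), 3(W) are all W)
n=10: L (options 7(W), 4(W) are all W)
n=11: L (options 8(W), 5(W) are all W)
n=12: W (go to 9, an L position)
n=13: W (go to 10, an L position)
n=14: W (go to 11, an L position)
n=15: W (go to 9, an L position)
n=16: W (go to 10, an L position)
n=17: W (go to 11, an L position)
n=18: L (options 15(W), 12(W) are all W)
n=19: L (options 16(W), 13(W) are all W)
n=20: L (options 17(W), 14(W) are all W)
n=21: W (go to 18, an L position)
n=22: W (go to 19, an L position)
n=23: W (go to 20, an L position)
n=24: W (go to 18, an L position)
n=25: W (go to 19, an L position)
n=26: W (go to 20, an L position)
From 26, the L positions reachable in one move are: 20.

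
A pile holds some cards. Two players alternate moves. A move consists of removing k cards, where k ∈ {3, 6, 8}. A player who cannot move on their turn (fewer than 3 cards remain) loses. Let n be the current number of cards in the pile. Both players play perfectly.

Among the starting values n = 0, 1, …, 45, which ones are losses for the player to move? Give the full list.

Build the W/L table. Terminal = L. A non-terminal position is W if it has a move to some L; otherwise it is L.
n=0: no move → L
n=1: no move → L
n=2: no move → L
n=3: reaches L-position 0 → W
n=4: reaches L-position 1 → W
n=5: reaches L-position 2 → W
n=6: reaches L-position 0 → W
n=7: reaches L-position 1 → W
n=8: reaches L-position 2 → W
n=9: reaches L-position 1 → W
n=10: reaches L-position 2 → W
n=11: only reaches 8(W), 5(W), 3(W), all W → L
n=12: only reaches 9(W), 6(W), 4(W), all W → L
n=13: only reaches 10(W), 7(W), 5(W), all W → L
n=14: reaches L-position 11 → W
n=15: reaches L-position 12 → W
n=16: reaches L-position 13 → W
n=17: reaches L-position 11 → W
n=18: reaches L-position 12 → W
n=19: reaches L-position 13 → W
n=20: reaches L-position 12 → W
n=21: reaches L-position 13 → W
n=22: only reaches 19(W), 16(W), 14(W), all W → L
n=23: only reaches 20(W), 17(W), 15(W), all W → L
n=24: only reaches 21(W), 18(W), 16(W), all W → L
n=25: reaches L-position 22 → W
n=26: reaches L-position 23 → W
n=27: reaches L-position 24 → W
n=28: reaches L-position 22 → W
n=29: reaches L-position 23 → W
n=30: reaches L-position 24 → W
n=31: reaches L-position 23 → W
n=32: reaches L-position 24 → W
n=33: only reaches 30(W), 27(W), 25(W), all W → L
n=34: only reaches 31(W), 28(W), 26(W), all W → L
n=35: only reaches 32(W), 29(W), 27(W), all W → L
n=36: reaches L-position 33 → W
n=37: reaches L-position 34 → W
n=38: reaches L-position 35 → W
n=39: reaches L-position 33 → W
n=40: reaches L-position 34 → W
n=41: reaches L-position 35 → W
n=42: reaches L-position 34 → W
n=43: reaches L-position 35 → W
n=44: only reaches 41(W), 38(W), 36(W), all W → L
n=45: only reaches 42(W), 39(W), 37(W), all W → L
Reading off the rows marked L gives the requested list; there are 14 such values of n.

0, 1, 2, 11, 12, 13, 22, 23, 24, 33, 34, 35, 44, 45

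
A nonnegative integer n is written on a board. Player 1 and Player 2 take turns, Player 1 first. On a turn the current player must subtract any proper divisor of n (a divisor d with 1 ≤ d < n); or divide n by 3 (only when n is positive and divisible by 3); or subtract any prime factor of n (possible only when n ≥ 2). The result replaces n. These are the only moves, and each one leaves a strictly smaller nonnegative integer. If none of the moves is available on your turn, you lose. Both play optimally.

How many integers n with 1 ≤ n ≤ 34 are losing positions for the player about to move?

7

Use the standard recursion: the mover loses at a terminal position; elsewhere, the mover wins exactly when some move hands the opponent an L position.
n=0: no move → L
n=1: no move → L
n=2: →0(L), so W
n=3: →0(L), so W
n=4: →2(W), 3(W) — all W, so L
n=5: →0(L), so W
n=6: →4(L), so W
n=7: →0(L), so W
n=8: →4(L), so W
n=9: →3(W), 6(W), 8(W) — all W, so L
n=10: →9(L), so W
n=11: →0(L), so W
n=12: →4(L), so W
n=13: →0(L), so W
n=14: →7(W), 12(W), 13(W) — all W, so L
n=15: →14(L), so W
n=16: →14(L), so W
n=17: →0(L), so W
n=18: →9(L), so W
n=19: →0(L), so W
n=20: →10(W), 15(W), 16(W), 18(W), 19(W) — all W, so L
n=21: →14(L), so W
n=22: →20(L), so W
n=23: →0(L), so W
n=24: →20(L), so W
n=25: →20(L), so W
n=26: →13(W), 24(W), 25(W) — all W, so L
n=27: →9(L), so W
n=28: →14(L), so W
n=29: →0(L), so W
n=30: →20(L), so W
n=31: →0(L), so W
n=32: →16(W), 24(W), 28(W), 30(W), 31(W) — all W, so L
n=33: →32(L), so W
n=34: →32(L), so W
L entries with 1 ≤ n ≤ 34 (n=0 is outside the asked range and is not counted): n = 1, 4, 9, 14, 20, 26, 32; that makes 7.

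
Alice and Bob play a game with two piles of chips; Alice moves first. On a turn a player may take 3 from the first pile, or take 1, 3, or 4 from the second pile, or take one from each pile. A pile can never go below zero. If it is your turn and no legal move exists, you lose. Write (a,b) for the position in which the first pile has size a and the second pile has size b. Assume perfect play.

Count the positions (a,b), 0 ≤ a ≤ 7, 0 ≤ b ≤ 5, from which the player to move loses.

Positions with no move are L. A position that does have a move is losing for the player to move precisely when every available move leads to a winning position for the opponent. Fill in the labels:
Every move lowers a or b (never raises either), so fill the grid row by row in increasing a, and left to right within a row: each cell's successors are then already labelled.
      b=0  b=1  b=2  b=3  b=4  b=5
a=0:    L    W    L    W    W    W
a=1:    L    W    L    W    W    W
a=2:    L    W    L    W    W    W
a=3:    W    W    W    W    L    W
a=4:    W    L    W    L    W    W
a=5:    W    L    W    L    W    W
a=6:    L    W    W    W    W    L
a=7:    L    W    L    W    W    W
Cells with no legal move (terminal, hence L): (0,0), (1,0), (2,0).
The remaining L cells, each justified by listing all of its moves:
(0,2): only reaches (0,1)(W), which is W → L
(1,2): only reaches (1,1)(W), (0,1)(W), all W → L
(2,2): only reaches (2,1)(W), (1,1)(W), all W → L
(3,4): only reaches (0,4)(W), (3,3)(W), (3,1)(W), (3,0)(W), (2,3)(W), all W → L
(4,1): only reaches (1,1)(W), (4,0)(W), (3,0)(W), all W → L
(4,3): only reaches (1,3)(W), (4,2)(W), (4,0)(W), (3,2)(W), all W → L
(5,1): only reaches (2,1)(W), (5,0)(W), (4,0)(W), all W → L
(5,3): only reaches (2,3)(W), (5,2)(W), (5,0)(W), (4,2)(W), all W → L
(6,0): only reaches (3,0)(W), which is W → L
(6,5): only reaches (3,5)(W), (6,4)(W), (6,2)(W), (6,1)(W), (5,4)(W), all W → L
(7,0): only reaches (4,0)(W), which is W → L
(7,2): only reaches (4,2)(W), (7,1)(W), (6,1)(W), all W → L
Every other cell has at least one move into one of the L cells above, so it is W.
L cells per row: a=0: 2, a=1: 2, a=2: 2, a=3: 1, a=4: 2, a=5: 2, a=6: 2, a=7: 2; total 15.

15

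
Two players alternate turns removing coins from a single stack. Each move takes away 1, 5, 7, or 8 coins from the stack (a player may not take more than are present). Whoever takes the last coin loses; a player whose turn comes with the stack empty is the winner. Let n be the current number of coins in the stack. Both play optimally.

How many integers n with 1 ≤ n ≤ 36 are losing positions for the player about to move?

Compute win/loss labels from the base case upward. A position with no move is W. Any other position is W if it can reach an L in one move, else L.
n=0: no move; the opponent has just taken the last coin and therefore loses → W
n=1: only reaches 0(W), which is W → L
n=2: reaches L-position 1 → W
n=3: only reaches 2(W), which is W → L
n=4: reaches L-position 3 → W
n=5: only reaches 4(W), 0(W), all W → L
n=6: reaches L-position 5 → W
n=7: only reaches 6(W), 2(W), 0(W), all W → L
n=8: reaches L-position 7 → W
n=9: reaches L-position 1 → W
n=10: reaches L-position 5 → W
n=11: reaches L-position 3 → W
n=12: reaches L-position 7 → W
n=13: reaches L-position 5 → W
n=14: reaches L-position 7 → W
n=15: reaches L-position 7 → W
n=16: only reaches 15(W), 11(W), 9(W), 8(W), all W → L
n=17: reaches L-position 16 → W
n=18: only reaches 17(W), 13(W), 11(W), 10(W), all W → L
n=19: reaches L-position 18 → W
n=20: only reaches 19(W), 15(W), 13(W), 12(W), all W → L
n=21: reaches L-position 20 → W
n=22: only reaches 21(W), 17(W), 15(W), 14(W), all W → L
n=23: reaches L-position 22 → W
n=24: reaches L-position 16 → W
n=25: reaches L-position 20 → W
n=26: reaches L-position 18 → W
n=27: reaches L-position 22 → W
n=28: reaches L-position 20 → W
n=29: reaches L-position 22 → W
n=30: reaches L-position 22 → W
n=31: only reaches 30(W), 26(W), 24(W), 23(W), all W → L
n=32: reaches L-position 31 → W
n=33: only reaches 32(W), 28(W), 26(W), 25(W), all W → L
n=34: reaches L-position 33 → W
n=35: only reaches 34(W), 30(W), 28(W), 27(W), all W → L
n=36: reaches L-position 35 → W
L entries with 1 ≤ n ≤ 36 (the range starts at n=1): n = 1, 3, 5, 7, 16, 18, 20, 22, 31, 33, 35; that makes 11.

11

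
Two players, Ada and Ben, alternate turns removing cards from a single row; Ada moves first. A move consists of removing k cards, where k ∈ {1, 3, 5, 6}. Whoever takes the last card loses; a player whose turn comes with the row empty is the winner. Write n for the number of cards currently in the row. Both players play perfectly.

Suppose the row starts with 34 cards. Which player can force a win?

Ben wins.

Compute win/loss labels from the base case upward. A position with no move is W. Any other position is W if it can reach an L in one move, else L.
n=0: no move; the opponent has just taken the last card and therefore loses → W
n=1: only reaches 0(W), which is W → L
n=2: reaches L-position 1 → W
n=3: only reaches 2(W), 0(W), all W → L
n=4: reaches L-position 3 → W
n=5: only reaches 4(W), 2(W), 0(W), all W → L
n=6: reaches L-position 5 → W
n=7: reaches L-position 1 → W
n=8: reaches L-position 5 → W
n=9: reaches L-position 3 → W
n=10: reaches L-position 5 → W
n=11: reaches L-position 5 → W
n=12: only reaches 11(W), 9(W), 7(W), 6(W), all W → L
n=13: reaches L-position 12 → W
n=14: only reaches 13(W), 11(W), 9(W), 8(W), all W → L
n=15: reaches L-position 14 → W
n=16: only reaches 15(W), 13(W), 11(W), 10(W), all W → L
n=17: reaches L-position 16 → W
n=18: reaches L-position 12 → W
n=19: reaches L-position 16 → W
n=20: reaches L-position 14 → W
n=21: reaches L-position 16 → W
n=22: reaches L-position 16 → W
n=23: only reaches 22(W), 20(W), 18(W), 17(W), all W → L
n=24: reaches L-position 23 → W
n=25: only reaches 24(W), 22(W), 20(W), 19(W), all W → L
n=26: reaches L-position 25 → W
n=27: only reaches 26(W), 24(W), 22(W), 21(W), all W → L
n=28: reaches L-position 27 → W
n=29: reaches L-position 23 → W
n=30: reaches L-position 27 → W
n=31: reaches L-position 25 → W
n=32: reaches L-position 27 → W
n=33: reaches L-position 27 → W
n=34: only reaches 33(W), 31(W), 29(W), 28(W), all W → L
The starting position 34 is L: whatever Ada does, the opponent receives a W position.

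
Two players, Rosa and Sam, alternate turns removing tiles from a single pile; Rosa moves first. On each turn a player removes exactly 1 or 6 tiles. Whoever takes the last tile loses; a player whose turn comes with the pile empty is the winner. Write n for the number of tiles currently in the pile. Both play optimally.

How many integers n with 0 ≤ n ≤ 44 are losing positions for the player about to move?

Classify positions by backward induction: terminal positions (no move available) are W. From any other position, the mover wins iff some move reaches an L.
n=0: no move; the opponent has just taken the last tile and therefore loses → W
n=1: →0(W) only, which is W, so L
n=2: →1(L), so W
n=3: →2(W) only, which is W, so L
n=4: →3(L), so W
n=5: →4(W) only, which is W, so L
n=6: →5(L), so W
n=7: →1(L), so W
n=8: →7(W), 2(W) — all W, so L
n=9: →8(L), so W
n=10: →9(W), 4(W) — all W, so L
n=11: →10(L), so W
n=12: →11(W), 6(W) — all W, so L
n=13: →12(L), so W
n=14: →8(L), so W
n=15: →14(W), 9(W) — all W, so L
n=16: →15(L), so W
n=17: →16(W), 11(W) — all W, so L
n=18: →17(L), so W
n=19: →18(W), 13(W) — all W, so L
n=20: →19(L), so W
n=21: →15(L), so W
n=22: →21(W), 16(W) — all W, so L
n=23: →22(L), so W
n=24: →23(W), 18(W) — all W, so L
n=25: →24(L), so W
n=26: →25(W), 20(W) — all W, so L
n=27: →26(L), so W
n=28: →22(L), so W
n=29: →28(W), 23(W) — all W, so L
n=30: →29(L), so W
n=31: →30(W), 25(W) — all W, so L
n=32: →31(L), so W
n=33: →32(W), 27(W) — all W, so L
n=34: →33(L), so W
n=35: →29(L), so W
n=36: →35(W), 30(W) — all W, so L
n=37: →36(L), so W
n=38: →37(W), 32(W) — all W, so L
n=39: →38(L), so W
n=40: →39(W), 34(W) — all W, so L
n=41: →40(L), so W
n=42: →36(L), so W
n=43: →42(W), 37(W) — all W, so L
n=44: →43(L), so W
L entries with 0 ≤ n ≤ 44: n = 1, 3, 5, 8, 10, 12, 15, 17, 19, 22, 24, 26, 29, 31, 33, 36, 38, 40, 43; that makes 19.

19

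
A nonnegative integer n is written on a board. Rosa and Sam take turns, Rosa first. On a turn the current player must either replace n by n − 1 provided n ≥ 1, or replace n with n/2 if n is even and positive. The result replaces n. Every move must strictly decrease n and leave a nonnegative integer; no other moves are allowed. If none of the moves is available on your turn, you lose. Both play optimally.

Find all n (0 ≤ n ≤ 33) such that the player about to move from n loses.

Positions with no move are L. A position that does have a move is losing for the player to move precisely when every available move leads to a winning position for the opponent. Fill in the labels:
n=0: no move → L
n=1: W (go to 0, an L position)
n=2: L (sole option 1(W) is W)
n=3: W (go to 2, an L position)
n=4: W (go to 2, an L position)
n=5: L (sole option 4(W) is W)
n=6: W (go to 5, an L position)
n=7: L (sole option 6(W) is W)
n=8: W (go to 7, an L position)
n=9: L (sole option 8(W) is W)
n=10: W (go to 5, an L position)
n=11: L (sole option 10(W) is W)
n=12: W (go to 11, an L position)
n=13: L (sole option 12(W) is W)
n=14: W (go to 7, an L position)
n=15: L (sole option 14(W) is W)
n=16: W (go to 15, an L position)
n=17: L (sole option 16(W) is W)
n=18: W (go to 9, an L position)
n=19: L (sole option 18(W) is W)
n=20: W (go to 19, an L position)
n=21: L (sole option 20(W) is W)
n=22: W (go to 11, an L position)
n=23: L (sole option 22(W) is W)
n=24: W (go to 23, an L position)
n=25: L (sole option 24(W) is W)
n=26: W (go to 13, an L position)
n=27: L (sole option 26(W) is W)
n=28: W (go to 27, an L position)
n=29: L (sole option 28(W) is W)
n=30: W (go to 15, an L position)
n=31: L (sole option 30(W) is W)
n=32: W (go to 31, an L position)
n=33: L (sole option 32(W) is W)
Reading off the rows marked L gives the requested list; there are 17 such values of n.

0, 2, 5, 7, 9, 11, 13, 15, 17, 19, 21, 23, 25, 27, 29, 31, 33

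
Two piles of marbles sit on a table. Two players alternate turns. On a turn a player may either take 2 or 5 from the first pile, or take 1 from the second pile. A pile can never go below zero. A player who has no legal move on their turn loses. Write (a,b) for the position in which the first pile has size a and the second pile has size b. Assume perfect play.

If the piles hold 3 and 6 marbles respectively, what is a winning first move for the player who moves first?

Move to (1,6).

Use the standard recursion: the mover loses at a terminal position; elsewhere, the mover wins exactly when some move hands the opponent an L position.
No move ever increases a pile, so every position that can arise here has a ≤ 3 and b ≤ 6; it is enough to label the cells with 0 ≤ a ≤ 3 and 0 ≤ b ≤ 6.
Every move lowers a or b (never raises either), so fill the grid row by row in increasing a, and left to right within a row: each cell's successors are then already labelled.
      b=0  b=1  b=2  b=3  b=4  b=5  b=6
a=0:    L    W    L    W    L    W    L
a=1:    L    W    L    W    L    W    L
a=2:    W    L    W    L    W    L    W
a=3:    W    L    W    L    W    L    W
Cells with no legal move (terminal, hence L): (0,0), (1,0).
The remaining L cells, each justified by listing all of its moves:
(0,2): the only move is to (0,1)(W), a W ⇒ L
(0,4): the only move is to (0,3)(W), a W ⇒ L
(0,6): the only move is to (0,5)(W), a W ⇒ L
(1,2): the only move is to (1,1)(W), a W ⇒ L
(1,4): the only move is to (1,3)(W), a W ⇒ L
(1,6): the only move is to (1,5)(W), a W ⇒ L
(2,1): moves to (0,1)(W), (2,0)(W); every one is W ⇒ L
(2,3): moves to (0,3)(W), (2,2)(W); every one is W ⇒ L
(2,5): moves to (0,5)(W), (2,4)(W); every one is W ⇒ L
(3,1): moves to (1,1)(W), (3,0)(W); every one is W ⇒ L
(3,3): moves to (1,3)(W), (3,2)(W); every one is W ⇒ L
(3,5): moves to (1,5)(W), (3,4)(W); every one is W ⇒ L
Every other cell has at least one move into one of the L cells above, so it is W.
From (3,6), the L positions reachable in one move are: (1,6), (3,5). Any move reaching one of these is winning.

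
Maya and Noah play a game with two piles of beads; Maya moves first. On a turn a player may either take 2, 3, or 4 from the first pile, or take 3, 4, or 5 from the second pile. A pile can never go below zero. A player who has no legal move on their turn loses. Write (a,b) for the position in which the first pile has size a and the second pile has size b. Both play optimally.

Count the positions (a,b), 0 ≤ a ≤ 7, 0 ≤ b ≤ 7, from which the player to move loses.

Compute win/loss labels from the base case upward. A position with no move is L. Any other position is W if it can reach an L in one move, else L.
Every move lowers a or b (never raises either), so fill the grid row by row in increasing a, and left to right within a row: each cell's successors are then already labelled.
      b=0  b=1  b=2  b=3  b=4  b=5  b=6  b=7
a=0:    L    L    L    W    W    W    W    W
a=1:    L    L    L    W    W    W    W    W
a=2:    W    W    W    L    L    L    W    W
a=3:    W    W    W    L    L    L    W    W
a=4:    W    W    W    W    W    W    L    L
a=5:    W    W    W    W    W    W    L    L
a=6:    L    L    L    W    W    W    W    W
a=7:    L    L    L    W    W    W    W    W
Cells with no legal move (terminal, hence L): (0,0), (0,1), (0,2), (1,0), (1,1), (1,2).
The remaining L cells, each justified by listing all of its moves:
(2,3): →(0,3)(W), (2,0)(W) — all W, so L
(2,4): →(0,4)(W), (2,1)(W), (2,0)(W) — all W, so L
(2,5): →(0,5)(W), (2,2)(W), (2,1)(W), (2,0)(W) — all W, so L
(3,3): →(1,3)(W), (0,3)(W), (3,0)(W) — all W, so L
(3,4): →(1,4)(W), (0,4)(W), (3,1)(W), (3,0)(W) — all W, so L
(3,5): →(1,5)(W), (0,5)(W), (3,2)(W), (3,1)(W), (3,0)(W) — all W, so L
(4,6): →(2,6)(W), (1,6)(W), (0,6)(W), (4,3)(W), (4,2)(W), (4,1)(W) — all W, so L
(4,7): →(2,7)(W), (1,7)(W), (0,7)(W), (4,4)(W), (4,3)(W), (4,2)(W) — all W, so L
(5,6): →(3,6)(W), (2,6)(W), (1,6)(W), (5,3)(W), (5,2)(W), (5,1)(W) — all W, so L
(5,7): →(3,7)(W), (2,7)(W), (1,7)(W), (5,4)(W), (5,3)(W), (5,2)(W) — all W, so L
(6,0): →(4,0)(W), (3,0)(W), (2,0)(W) — all W, so L
(6,1): →(4,1)(W), (3,1)(W), (2,1)(W) — all W, so L
(6,2): →(4,2)(W), (3,2)(W), (2,2)(W) — all W, so L
(7,0): →(5,0)(W), (4,0)(W), (3,0)(W) — all W, so L
(7,1): →(5,1)(W), (4,1)(W), (3,1)(W) — all W, so L
(7,2): →(5,2)(W), (4,2)(W), (3,2)(W) — all W, so L
Every other cell has at least one move into one of the L cells above, so it is W.
L cells per row: a=0: 3, a=1: 3, a=2: 3, a=3: 3, a=4: 2, a=5: 2, a=6: 3, a=7: 3; total 22.

22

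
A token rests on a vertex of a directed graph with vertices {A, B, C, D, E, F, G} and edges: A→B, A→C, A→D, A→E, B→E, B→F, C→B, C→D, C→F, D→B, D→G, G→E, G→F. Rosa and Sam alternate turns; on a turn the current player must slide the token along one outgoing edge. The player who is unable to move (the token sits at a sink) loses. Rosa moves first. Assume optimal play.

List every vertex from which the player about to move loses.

Use the standard recursion: the mover loses at a terminal position; elsewhere, the mover wins exactly when some move hands the opponent an L position.
Every edge goes from a vertex to one that appears earlier in the order F, E, B, G, D, C, A, so processing vertices in that order labels each vertex after all of its successors.
F: no outgoing edge → L
E: no outgoing edge → L
B: →E(L), so W
G: →E(L), so W
D: →G(W), B(W) — all W, so L
C: →D(L), so W
A: →D(L), so W
Reading off the rows marked L gives the requested list; there are 3 such vertices.

D, E, F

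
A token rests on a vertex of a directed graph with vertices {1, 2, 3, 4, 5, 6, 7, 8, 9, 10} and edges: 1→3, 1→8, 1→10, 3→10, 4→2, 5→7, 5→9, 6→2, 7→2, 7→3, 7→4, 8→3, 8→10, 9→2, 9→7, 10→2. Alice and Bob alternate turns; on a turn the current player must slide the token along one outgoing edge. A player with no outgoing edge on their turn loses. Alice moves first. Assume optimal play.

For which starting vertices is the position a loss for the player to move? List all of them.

2, 3, 5

Work bottom-up. With no move the player to move loses. Otherwise the position is W if at least one move leads to an L position for the opponent, and L if every move leads to a W.
Every edge goes from a vertex to one that appears earlier in the order 2, 10, 3, 8, 4, 7, 6, 9, 1, 5, so processing vertices in that order labels each vertex after all of its successors.
2: no outgoing edge → L
10: reaches L-position 2 → W
3: only reaches 10(W), which is W → L
8: reaches L-position 3 → W
4: reaches L-position 2 → W
7: reaches L-position 3 → W
6: reaches L-position 2 → W
9: reaches L-position 2 → W
1: reaches L-position 3 → W
5: only reaches 9(W), 7(W), all W → L
Reading off the rows marked L gives the requested list; there are 3 such vertices.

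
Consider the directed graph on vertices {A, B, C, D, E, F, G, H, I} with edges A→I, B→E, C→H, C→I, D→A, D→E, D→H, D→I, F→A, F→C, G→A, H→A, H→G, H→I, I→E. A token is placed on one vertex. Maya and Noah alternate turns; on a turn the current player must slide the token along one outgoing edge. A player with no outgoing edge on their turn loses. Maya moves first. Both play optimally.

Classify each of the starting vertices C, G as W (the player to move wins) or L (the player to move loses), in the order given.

C: L, G: W

Compute win/loss labels from the base case upward. A position with no move is L. Any other position is W if it can reach an L in one move, else L.
Every edge goes from a vertex to one that appears earlier in the order E, I, A, G, H, C, D, B, F, so processing vertices in that order labels each vertex after all of its successors.
E: no outgoing edge → L
I: →E(L), so W
A: →I(W) only, which is W, so L
G: →A(L), so W
H: →A(L), so W
C: →H(W), I(W) — all W, so L
D: →A(L), so W
B: →E(L), so W
F: →C(L), so W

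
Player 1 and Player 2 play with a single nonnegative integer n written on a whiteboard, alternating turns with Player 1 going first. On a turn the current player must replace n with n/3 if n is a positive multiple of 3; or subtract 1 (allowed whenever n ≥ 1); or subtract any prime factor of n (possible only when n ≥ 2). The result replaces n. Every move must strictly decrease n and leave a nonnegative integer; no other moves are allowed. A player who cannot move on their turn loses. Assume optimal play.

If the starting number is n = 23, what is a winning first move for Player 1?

Build the W/L table. Terminal = L. A non-terminal position is W if it has a move to some L; otherwise it is L.
n=0: no move → L
n=1: reaches L-position 0 → W
n=2: reaches L-position 0 → W
n=3: reaches L-position 0 → W
n=4: only reaches 2(W), 3(W), all W → L
n=5: reaches L-position 0 → W
n=6: reaches L-position 4 → W
n=7: reaches L-position 0 → W
n=8: only reaches 6(W), 7(W), all W → L
n=9: reaches L-position 8 → W
n=10: reaches L-position 8 → W
n=11: reaches L-position 0 → W
n=12: reaches L-position 4 → W
n=13: reaches L-position 0 → W
n=14: only reaches 7(W), 12(W), 13(W), all W → L
n=15: reaches L-position 14 → W
n=16: reaches L-position 14 → W
n=17: reaches L-position 0 → W
n=18: only reaches 6(W), 15(W), 16(W), 17(W), all W → L
n=19: reaches L-position 0 → W
n=20: reaches L-position 18 → W
n=21: reaches L-position 14 → W
n=22: only reaches 11(W), 20(W), 21(W), all W → L
n=23: reaches L-position 0 → W
From 23, the L positions reachable in one move are: 0, 22. Any move reaching one of these is winning.

Move to 0.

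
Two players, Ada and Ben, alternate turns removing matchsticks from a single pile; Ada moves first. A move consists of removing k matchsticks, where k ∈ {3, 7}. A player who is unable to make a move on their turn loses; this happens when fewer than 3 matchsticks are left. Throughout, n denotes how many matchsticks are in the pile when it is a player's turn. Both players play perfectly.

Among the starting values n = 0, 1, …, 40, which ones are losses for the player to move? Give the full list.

0, 1, 2, 6, 10, 11, 12, 16, 20, 21, 22, 26, 30, 31, 32, 36, 40

Classify positions by backward induction: terminal positions (no move available) are L. From any other position, the mover wins iff some move reaches an L.
n=0: no move → L
n=1: no move → L
n=2: no move → L
n=3: W (go to 0, an L position)
n=4: W (go to 1, an L position)
n=5: W (go to 2, an L position)
n=6: L (sole option 3(W) is W)
n=7: W (go to 0, an L position)
n=8: W (go to 1, an L position)
n=9: W (go to 6, an L position)
n=10: L (options 7(W), 3(W) are all W)
n=11: L (options 8(W), 4(W) are all W)
n=12: L (options 9(W), 5(W) are all W)
n=13: W (go to 10, an L position)
n=14: W (go to 11, an L position)
n=15: W (go to 12, an L position)
n=16: L (options 13(W), 9(W) are all W)
n=17: W (go to 10, an L position)
n=18: W (go to 11, an L position)
n=19: W (go to 16, an L position)
n=20: L (options 17(W), 13(W) are all W)
n=21: L (options 18(W), 14(W) are all W)
n=22: L (options 19(W), 15(W) are all W)
n=23: W (go to 20, an L position)
n=24: W (go to 21, an L position)
n=25: W (go to 22, an L position)
n=26: L (options 23(W), 19(W) are all W)
n=27: W (go to 20, an L position)
n=28: W (go to 21, an L position)
n=29: W (go to 26, an L position)
n=30: L (options 27(W), 23(W) are all W)
n=31: L (options 28(W), 24(W) are all W)
n=32: L (options 29(W), 25(W) are all W)
n=33: W (go to 30, an L position)
n=34: W (go to 31, an L position)
n=35: W (go to 32, an L position)
n=36: L (options 33(W), 29(W) are all W)
n=37: W (go to 30, an L position)
n=38: W (go to 31, an L position)
n=39: W (go to 36, an L position)
n=40: L (options 37(W), 33(W) are all W)
Reading off the rows marked L gives the requested list; there are 17 such values of n.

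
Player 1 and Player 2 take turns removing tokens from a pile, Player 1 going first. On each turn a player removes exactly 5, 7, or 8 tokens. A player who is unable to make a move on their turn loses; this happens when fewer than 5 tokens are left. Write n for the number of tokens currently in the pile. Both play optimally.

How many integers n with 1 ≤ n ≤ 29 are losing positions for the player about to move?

13

Label each position W (a win for the player to move) or L (a loss). A position with no legal move is L; any other position is W exactly when some move reaches an L, and L when every move reaches a W.
n=0: no move → L
n=1: no move → L
n=2: no move → L
n=3: no move → L
n=4: no move → L
n=5: can move to 0, which is L ⇒ W
n=6: can move to 1, which is L ⇒ W
n=7: can move to 2, which is L ⇒ W
n=8: can move to 3, which is L ⇒ W
n=9: can move to 4, which is L ⇒ W
n=10: can move to 3, which is L ⇒ W
n=11: can move to 4, which is L ⇒ W
n=12: can move to 4, which is L ⇒ W
n=13: moves to 8(W), 6(W), 5(W); every one is W ⇒ L
n=14: moves to 9(W), 7(W), 6(W); every one is W ⇒ L
n=15: moves to 10(W), 8(W), 7(W); every one is W ⇒ L
n=16: moves to 11(W), 9(W), 8(W); every one is W ⇒ L
n=17: moves to 12(W), 10(W), 9(W); every one is W ⇒ L
n=18: can move to 13, which is L ⇒ W
n=19: can move to 14, which is L ⇒ W
n=20: can move to 15, which is L ⇒ W
n=21: can move to 16, which is L ⇒ W
n=22: can move to 17, which is L ⇒ W
n=23: can move to 16, which is L ⇒ W
n=24: can move to 17, which is L ⇒ W
n=25: can move to 17, which is L ⇒ W
n=26: moves to 21(W), 19(W), 18(W); every one is W ⇒ L
n=27: moves to 22(W), 20(W), 19(W); every one is W ⇒ L
n=28: moves to 23(W), 21(W), 20(W); every one is W ⇒ L
n=29: moves to 24(W), 22(W), 21(W); every one is W ⇒ L
L entries with 1 ≤ n ≤ 29 (n=0 is outside the asked range and is not counted): n = 1, 2, 3, 4, 13, 14, 15, 16, 17, 26, 27, 28, 29; that makes 13.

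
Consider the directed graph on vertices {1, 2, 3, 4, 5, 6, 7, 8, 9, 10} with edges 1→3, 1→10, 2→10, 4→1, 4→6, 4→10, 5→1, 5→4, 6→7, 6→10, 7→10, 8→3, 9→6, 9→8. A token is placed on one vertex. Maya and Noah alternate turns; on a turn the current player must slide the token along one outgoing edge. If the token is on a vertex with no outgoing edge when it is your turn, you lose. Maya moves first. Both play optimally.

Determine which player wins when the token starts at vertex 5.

Label each position W (a win for the player to move) or L (a loss). A position with no legal move is L; any other position is W exactly when some move reaches an L, and L when every move reaches a W.
Every edge goes from a vertex to one that appears earlier in the order 10, 3, 7, 6, 1, 8, 4, 2, 5, 9, so processing vertices in that order labels each vertex after all of its successors.
10: no outgoing edge → L
3: no outgoing edge → L
7: →10(L), so W
6: →10(L), so W
1: →3(L), so W
8: →3(L), so W
4: →10(L), so W
2: →10(L), so W
5: →4(W), 1(W) — all W, so L
9: →8(W), 6(W) — all W, so L
The starting position 5 is L: whatever Maya does, the opponent receives a W position.

Noah wins.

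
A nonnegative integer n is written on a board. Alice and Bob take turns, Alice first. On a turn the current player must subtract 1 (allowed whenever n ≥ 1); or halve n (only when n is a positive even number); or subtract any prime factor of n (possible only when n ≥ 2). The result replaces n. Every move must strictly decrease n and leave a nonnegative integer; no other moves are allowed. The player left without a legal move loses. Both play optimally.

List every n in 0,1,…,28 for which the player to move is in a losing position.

0, 4, 9, 14, 20, 24

Compute win/loss labels from the base case upward. A position with no move is L. Any other position is W if it can reach an L in one move, else L.
n=0: no move → L
n=1: W (go to 0, an L position)
n=2: W (go to 0, an L position)
n=3: W (go to 0, an L position)
n=4: L (options 2(W), 3(W) are all W)
n=5: W (go to 0, an L position)
n=6: W (go to 4, an L position)
n=7: W (go to 0, an L position)
n=8: W (go to 4, an L position)
n=9: L (options 6(W), 8(W) are all W)
n=10: W (go to 9, an L position)
n=11: W (go to 0, an L position)
n=12: W (go to 9, an L position)
n=13: W (go to 0, an L position)
n=14: L (options 7(W), 12(W), 13(W) are all W)
n=15: W (go to 14, an L position)
n=16: W (go to 14, an L position)
n=17: W (go to 0, an L position)
n=18: W (go to 9, an L position)
n=19: W (go to 0, an L position)
n=20: L (options 10(W), 15(W), 18(W), 19(W) are all W)
n=21: W (go to 14, an L position)
n=22: W (go to 20, an L position)
n=23: W (go to 0, an L position)
n=24: L (options 12(W), 21(W), 22(W), 23(W) are all W)
n=25: W (go to 20, an L position)
n=26: W (go to 24, an L position)
n=27: W (go to 24, an L position)
n=28: W (go to 14, an L position)
Reading off the rows marked L gives the requested list; there are 6 such values of n.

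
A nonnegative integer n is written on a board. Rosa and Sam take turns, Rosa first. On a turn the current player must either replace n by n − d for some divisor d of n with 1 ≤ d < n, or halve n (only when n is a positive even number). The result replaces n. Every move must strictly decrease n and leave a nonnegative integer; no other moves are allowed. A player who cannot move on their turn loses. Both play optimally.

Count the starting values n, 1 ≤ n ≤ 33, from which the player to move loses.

17

Use the standard recursion: the mover loses at a terminal position; elsewhere, the mover wins exactly when some move hands the opponent an L position.
n=0: no move → L
n=1: no move → L
n=2: W (go to 1, an L position)
n=3: L (sole option 2(W) is W)
n=4: W (go to 3, an L position)
n=5: L (sole option 4(W) is W)
n=6: W (go to 3, an L position)
n=7: L (sole option 6(W) is W)
n=8: W (go to 7, an L position)
n=9: L (options 6(W), 8(W) are all W)
n=10: W (go to 5, an L position)
n=11: L (sole option 10(W) is W)
n=12: W (go to 9, an L position)
n=13: L (sole option 12(W) is W)
n=14: W (go to 7, an L position)
n=15: L (options 10(W), 12(W), 14(W) are all W)
n=16: W (go to 15, an L position)
n=17: L (sole option 16(W) is W)
n=18: W (go to 9, an L position)
n=19: L (sole option 18(W) is W)
n=20: W (go to 15, an L position)
n=21: L (options 14(W), 18(W), 20(W) are all W)
n=22: W (go to 11, an L position)
n=23: L (sole option 22(W) is W)
n=24: W (go to 21, an L position)
n=25: L (options 20(W), 24(W) are all W)
n=26: W (go to 13, an L position)
n=27: L (options 18(W), 24(W), 26(W) are all W)
n=28: W (go to 21, an L position)
n=29: L (sole option 28(W) is W)
n=30: W (go to 15, an L position)
n=31: L (sole option 30(W) is W)
n=32: W (go to 31, an L position)
n=33: L (options 22(W), 30(W), 32(W) are all W)
L entries with 1 ≤ n ≤ 33 (n=0 is outside the asked range and is not counted): n = 1, 3, 5, 7, 9, 11, 13, 15, 17, 19, 21, 23, 25, 27, 29, 31, 33; that makes 17.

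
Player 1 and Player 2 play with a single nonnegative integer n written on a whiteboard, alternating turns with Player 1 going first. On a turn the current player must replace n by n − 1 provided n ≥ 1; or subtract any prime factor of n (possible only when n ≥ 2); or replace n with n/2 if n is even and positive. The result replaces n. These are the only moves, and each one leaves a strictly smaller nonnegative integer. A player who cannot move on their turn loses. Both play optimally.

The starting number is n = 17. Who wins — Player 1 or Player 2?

Player 1 wins.

Label each position W (a win for the player to move) or L (a loss). A position with no legal move is L; any other position is W exactly when some move reaches an L, and L when every move reaches a W.
n=0: no move → L
n=1: reaches L-position 0 → W
n=2: reaches L-position 0 → W
n=3: reaches L-position 0 → W
n=4: only reaches 2(W), 3(W), all W → L
n=5: reaches L-position 0 → W
n=6: reaches L-position 4 → W
n=7: reaches L-position 0 → W
n=8: reaches L-position 4 → W
n=9: only reaches 6(W), 8(W), all W → L
n=10: reaches L-position 9 → W
n=11: reaches L-position 0 → W
n=12: reaches L-position 9 → W
n=13: reaches L-position 0 → W
n=14: only reaches 7(W), 12(W), 13(W), all W → L
n=15: reaches L-position 14 → W
n=16: reaches L-position 14 → W
n=17: reaches L-position 0 → W
The starting position 17 is W: Player 1 should move to 0, handing over an L position.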